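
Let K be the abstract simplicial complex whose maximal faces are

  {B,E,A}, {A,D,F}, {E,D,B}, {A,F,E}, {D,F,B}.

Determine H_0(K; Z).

We work with the vertex ordering A < B < D < E < F. The simplices of K, each written with vertices in increasing order, are:

  0-simplices (5): A, B, D, E, F
  1-simplices (10): AB, AD, AE, AF, BD, BE, BF, DE, DF, EF
  2-simplices (5): ABE, ADF, AEF, BDE, BDF

so the chain groups are C_0 ≅ Z^5, C_1 ≅ Z^10, C_2 ≅ Z^5.

Boundary ∂_1: C_1 → C_0 maps an edge to its endpoints' difference, ∂[p,q] = q − p.
As a 5×10 matrix over Z this has rank 4, with invariant factors (1,1,1,1).

Boundary ∂_2: C_2 → C_1 sends each 2-simplex [p,q,r] to [q,r] − [p,r] + [p,q]. For instance
  ∂ADF = DF − AF + AD,
  ∂BDE = DE − BE + BD.
This gives a 10×5 integer matrix of rank 5; reducing to Smith normal form yields diagonal entries (1,1,1,1,1).

Computing H_k = (kernel of ∂_k) / (image of ∂_{k+1}):

  H_0: rank C_0 − rank ∂_1 = 5 − 4 = 1, and the invariant factors of ∂_1 are all 1, so H_0 ≅ Z.

(K is a triangulation of the Möbius band.)

H_0 ≅ Z.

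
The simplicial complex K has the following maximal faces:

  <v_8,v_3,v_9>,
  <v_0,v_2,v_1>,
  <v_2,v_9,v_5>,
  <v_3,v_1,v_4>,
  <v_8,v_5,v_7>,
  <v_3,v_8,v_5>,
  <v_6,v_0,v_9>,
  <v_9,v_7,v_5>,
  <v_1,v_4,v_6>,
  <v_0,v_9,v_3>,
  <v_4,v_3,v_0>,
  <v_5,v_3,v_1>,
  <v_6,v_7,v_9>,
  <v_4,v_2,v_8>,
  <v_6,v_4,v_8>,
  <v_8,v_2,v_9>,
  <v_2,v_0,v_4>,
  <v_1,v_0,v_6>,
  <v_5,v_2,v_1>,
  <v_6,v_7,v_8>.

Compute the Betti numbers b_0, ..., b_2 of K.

We work with the vertex ordering v_0 < v_1 < v_2 < v_3 < v_4 < v_5 < v_6 < v_7 < v_8 < v_9. The simplices of K, each written with vertices in increasing order, are:

  0-simplices (10): [v_0], [v_1], [v_2], [v_3], [v_4], [v_5], [v_6], [v_7], [v_8], [v_9]
  1-simplices (30): (30 of them)
  2-simplices (20): (20 of them)

giving chain groups C_0 ≅ Z^10, C_1 ≅ Z^30, C_2 ≅ Z^20.

The boundary map ∂_1: C_1 → C_0 is given by ∂[p,q] = [q] − [p]. For instance
  ∂[v_4,v_8] = [v_8] − [v_4].
The resulting 10×30 matrix has rank 9, and its Smith normal form has invariant factors (1,1,1,1,1,1,1,1,1).

Boundary ∂_2: C_2 → C_1 maps a triangle to the signed sum of its edges. For instance
  ∂[v_2,v_4,v_8] = [v_4,v_8] − [v_2,v_8] + [v_2,v_4],
  ∂[v_1,v_3,v_5] = [v_3,v_5] − [v_1,v_5] + [v_1,v_3].
The resulting 30×20 matrix has rank 20, and its Smith normal form has invariant factors (1,1,1,1,1,1,1,1,1,1,1,1,1,1,1,1,1,1,1,2).

Reading off H_k = ker ∂_k / im ∂_{k+1}:

  H_0: rank C_0 − rank ∂_1 = 10 − 9 = 1, and the invariant factors of ∂_1 are all 1, so H_0 ≅ Z.
  H_1: rank ker ∂_1 − rank ∂_2 = (30 − 9) − 20 = 1, and ∂_2 has invariant factor 2 > 1, so H_1 ≅ Z ⊕ Z_2.
  H_2: rank ker ∂_2 − rank ∂_3 = (20 − 20) − 0 = 0, and there is no ∂_3, so H_2 ≅ 0.

Hence the Betti numbers are b_0 = 1, b_1 = 1, b_2 = 0.

b_0 = 1, b_1 = 1, b_2 = 0.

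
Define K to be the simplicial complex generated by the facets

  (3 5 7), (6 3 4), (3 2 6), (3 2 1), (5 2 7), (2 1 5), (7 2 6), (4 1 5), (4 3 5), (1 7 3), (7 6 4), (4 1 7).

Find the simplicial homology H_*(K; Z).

H_0 ≅ Z,  H_1 ≅ Z/2,  H_2 = 0.

Order the vertices as 1 < 2 < 3 < 4 < 5 < 6 < 7. Listing each simplex with vertices in this order, K has dimension 2 with simplices:

  0-simplices (7): [1], [2], [3], [4], [5], [6], [7]
  1-simplices (18): [1,2], [1,3], [1,4], [1,5], [1,7], [2,3], [2,5], [2,6], [2,7], [3,4], [3,5], [3,6], [3,7], [4,5], [4,6], [4,7], [5,7], [6,7]
  2-simplices (12): [1,2,3], [1,2,5], [1,3,7], [1,4,5], [1,4,7], [2,3,6], [2,5,7], [2,6,7], [3,4,5], [3,4,6], [3,5,7], [4,6,7]

Hence C_0 ≅ Z^7, C_1 ≅ Z^18, C_2 ≅ Z^12.

The boundary map ∂_1: C_1 → C_0 is given by ∂[p,q] = [q] − [p]. For instance
  ∂[1,2] = [2] − [1].
This gives a 7×18 integer matrix of rank 6; reducing to Smith normal form yields diagonal entries (1,1,1,1,1,1).

∂_2: C_2 → C_1 acts by ∂[p,q,r] = [q,r] − [p,r] + [p,q]. For instance
  ∂[1,3,7] = [3,7] − [1,7] + [1,3],
  ∂[1,4,7] = [4,7] − [1,7] + [1,4].
As a 18×12 matrix over Z this has rank 12, with invariant factors (1,1,1,1,1,1,1,1,1,1,1,2).

Reading off H_k = ker ∂_k / im ∂_{k+1}:

  H_0: rank C_0 − rank ∂_1 = 7 − 6 = 1, and the invariant factors of ∂_1 are all 1, so H_0 = Z.
  H_1: rank ker ∂_1 − rank ∂_2 = (18 − 6) − 12 = 0, and ∂_2 has invariant factor 2 > 1, so H_1 = Z/2.
  H_2: rank ker ∂_2 − rank ∂_3 = (12 − 12) − 0 = 0, and there is no ∂_3, so H_2 = 0.

As a check, the Euler characteristic is 7 − 18 + 12 = 1, which agrees with 1 − 0 + 0 = 1.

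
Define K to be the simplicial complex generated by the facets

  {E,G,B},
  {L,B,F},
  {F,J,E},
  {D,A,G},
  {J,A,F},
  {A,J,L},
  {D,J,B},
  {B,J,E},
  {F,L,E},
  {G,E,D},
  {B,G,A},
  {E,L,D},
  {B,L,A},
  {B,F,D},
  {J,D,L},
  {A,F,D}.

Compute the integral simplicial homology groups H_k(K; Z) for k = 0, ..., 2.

Fix the vertex order A < B < D < E < F < G < J < L and write every simplex with vertices in increasing order. Then dim K = 2 and the simplices of K are:

  0-simplices (8): A, B, D, E, F, G, J, L
  1-simplices (24): AB, AD, AF, AG, AJ, AL, BD, BE, BF, BG, BJ, BL, DE, DF, DG, DJ, DL, EF, EG, EJ, EL, FJ, FL, JL
  2-simplices (16): ABG, ABL, ADF, ADG, AFJ, AJL, BDF, BDJ, BEG, BEJ, BFL, DEG, DEL, DJL, EFJ, EFL

giving chain groups C_0 ≅ Z^8, C_1 ≅ Z^24, C_2 ≅ Z^16.

Boundary ∂_1: C_1 → C_0 maps an edge to its endpoints' difference, ∂[p,q] = q − p. For instance
  ∂FL = L − F.
This gives a 8×24 integer matrix of rank 7; reducing to Smith normal form yields diagonal entries (1,1,1,1,1,1,1).

Boundary ∂_2: C_2 → C_1 maps a triangle to the signed sum of its edges. For instance
  ∂BDF = DF − BF + BD,
  ∂ABL = BL − AL + AB.
As a 24×16 matrix over Z this has rank 15, with invariant factors (1,1,1,1,1,1,1,1,1,1,1,1,1,1,1).

Now H_k = ker ∂_k / im ∂_{k+1}, so:

  H_0: rank C_0 − rank ∂_1 = 8 − 7 = 1, and the invariant factors of ∂_1 are all 1, so H_0 = Z.
  H_1: rank ker ∂_1 − rank ∂_2 = (24 − 7) − 15 = 2, and the invariant factors of ∂_2 are all 1, so H_1 = Z^2.
  H_2: rank ker ∂_2 − rank ∂_3 = (16 − 15) − 0 = 1, and there is no ∂_3, so H_2 = Z.

As a check, the Euler characteristic is 8 − 24 + 16 = 0, which agrees with 1 − 2 + 1 = 0.
(K is a triangulation of the torus T^2.)

H_0 ≅ Z,  H_1 ≅ Z^2,  H_2 ≅ Z.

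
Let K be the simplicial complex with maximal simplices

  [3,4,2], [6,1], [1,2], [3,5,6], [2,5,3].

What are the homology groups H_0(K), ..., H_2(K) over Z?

Order the vertices as 1 < 2 < 3 < 4 < 5 < 6. Listing each simplex with vertices in this order, K has dimension 2 with simplices:

  0-simplices (6): [1], [2], [3], [4], [5], [6]
  1-simplices (9): [1,2], [1,6], [2,3], [2,4], [2,5], [3,4], [3,5], [3,6], [5,6]
  2-simplices (3): [2,3,4], [2,3,5], [3,5,6]

so the chain groups are C_0 ≅ Z^6, C_1 ≅ Z^9, C_2 ≅ Z^3.

The boundary map ∂_1: C_1 → C_0 is given by ∂[p,q] = [q] − [p]. For instance
  ∂[3,5] = [5] − [3].
As a 6×9 matrix over Z this has rank 5, with invariant factors (1,1,1,1,1).

Boundary ∂_2: C_2 → C_1 sends each 2-simplex [p,q,r] to [q,r] − [p,r] + [p,q]. For instance
  ∂[2,3,4] = [3,4] − [2,4] + [2,3],
  ∂[3,5,6] = [5,6] − [3,6] + [3,5].
The resulting 9×3 matrix has rank 3, and its Smith normal form has invariant factors (1,1,1).

Computing H_k = (kernel of ∂_k) / (image of ∂_{k+1}):

  H_0: rank C_0 − rank ∂_1 = 6 − 5 = 1, and the invariant factors of ∂_1 are all 1, so H_0 = Z.
  H_1: rank ker ∂_1 − rank ∂_2 = (9 − 5) − 3 = 1, and the invariant factors of ∂_2 are all 1, so H_1 = Z.
  H_2: rank ker ∂_2 − rank ∂_3 = (3 − 3) − 0 = 0, and there is no ∂_3, so H_2 = 0.

As a check, the Euler characteristic is 6 − 9 + 3 = 0, which agrees with 1 − 1 + 0 = 0.

H_0 = Z,  H_1 = Z,  H_2 = 0.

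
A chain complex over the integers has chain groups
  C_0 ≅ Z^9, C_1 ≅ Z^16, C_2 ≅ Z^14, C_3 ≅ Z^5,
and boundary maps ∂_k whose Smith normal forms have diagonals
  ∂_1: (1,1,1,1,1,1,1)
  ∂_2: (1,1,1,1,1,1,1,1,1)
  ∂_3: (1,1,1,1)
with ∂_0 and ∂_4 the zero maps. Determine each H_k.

H_0 = Z^2,  H_1 = 0,  H_2 = Z,  H_3 = Z.

H_0: b_0 = 9 − 0 − 7 = 2; torsion from ∂_1 factors > 1: none. So H_0 = Z^2.
H_1: b_1 = 16 − 7 − 9 = 0; torsion from ∂_2 factors > 1: none. So H_1 = 0.
H_2: b_2 = 14 − 9 − 4 = 1; torsion from ∂_3 factors > 1: none. So H_2 = Z.
H_3: b_3 = 5 − 4 − 0 = 1; torsion from ∂_4 factors > 1: none. So H_3 = Z.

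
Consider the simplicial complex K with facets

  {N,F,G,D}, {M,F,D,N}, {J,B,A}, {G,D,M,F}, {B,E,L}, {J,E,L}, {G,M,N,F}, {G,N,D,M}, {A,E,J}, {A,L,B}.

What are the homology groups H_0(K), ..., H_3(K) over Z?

H_0 = Z^2,  H_1 = Z,  H_2 = 0,  H_3 = Z.

Take the total order A < B < D < E < F < G < J < L < M < N on the vertex set. Then K (dimension 3) consists of the simplices:

  0-simplices (10): A, B, D, E, F, G, J, L, M, N
  1-simplices (20): AB, AE, AJ, AL, BE, BJ, BL, DF, DG, DM, DN, EJ, EL, FG, FM, FN, GM, GN, JL, MN
  2-simplices (15): ABJ, ABL, AEJ, BEL, DFG, DFM, DFN, DGM, DGN, DMN, EJL, FGM, FGN, FMN, GMN
  3-simplices (5): DFGM, DFGN, DFMN, DGMN, FGMN

Hence C_0 ≅ Z^10, C_1 ≅ Z^20, C_2 ≅ Z^15, C_3 ≅ Z^5.

Boundary ∂_1: C_1 → C_0 sends each edge [p,q] (with p < q) to q − p. For instance
  ∂DG = G − D.
This gives a 10×20 integer matrix of rank 8; reducing to Smith normal form yields diagonal entries (1,1,1,1,1,1,1,1).

The boundary map ∂_2: C_2 → C_1 sends each 2-simplex [p,q,r] to [q,r] − [p,r] + [p,q]. For instance
  ∂DFG = FG − DG + DF,
  ∂DFN = FN − DN + DF.
This gives a 20×15 integer matrix of rank 11; reducing to Smith normal form yields diagonal entries (1,1,1,1,1,1,1,1,1,1,1).

Boundary ∂_3: C_3 → C_2 sends each 3-simplex σ to the alternating sum Σ_i (−1)^i (σ with its i-th vertex removed). For instance
  ∂FGMN = GMN − FMN + FGN − FGM,
  ∂DFGN = FGN − DGN + DFN − DFG.
The resulting 15×5 matrix has rank 4, and its Smith normal form has invariant factors (1,1,1,1).

Now H_k = ker ∂_k / im ∂_{k+1}, so:

  H_0: rank C_0 − rank ∂_1 = 10 − 8 = 2, and the invariant factors of ∂_1 are all 1, so H_0 = Z^2.
  H_1: rank ker ∂_1 − rank ∂_2 = (20 − 8) − 11 = 1, and the invariant factors of ∂_2 are all 1, so H_1 = Z.
  H_2: rank ker ∂_2 − rank ∂_3 = (15 − 11) − 4 = 0, and the invariant factors of ∂_3 are all 1, so H_2 = 0.
  H_3: rank ker ∂_3 − rank ∂_4 = (5 − 4) − 0 = 1, and there is no ∂_4, so H_3 = Z.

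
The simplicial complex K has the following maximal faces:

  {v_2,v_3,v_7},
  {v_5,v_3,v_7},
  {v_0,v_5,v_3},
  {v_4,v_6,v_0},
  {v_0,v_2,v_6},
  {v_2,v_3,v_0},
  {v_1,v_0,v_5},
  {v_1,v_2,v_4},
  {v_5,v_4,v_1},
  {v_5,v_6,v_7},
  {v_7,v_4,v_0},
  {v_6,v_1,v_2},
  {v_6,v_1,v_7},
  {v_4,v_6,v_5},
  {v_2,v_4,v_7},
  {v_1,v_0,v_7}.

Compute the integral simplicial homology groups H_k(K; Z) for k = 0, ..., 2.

H_0 = Z,  H_1 = Z^2,  H_2 = Z.

Order the vertices as v_0 < v_1 < v_2 < v_3 < v_4 < v_5 < v_6 < v_7. Listing each simplex with vertices in this order, K has dimension 2 with simplices:

  0-simplices (8): [v_0], [v_1], [v_2], [v_3], [v_4], [v_5], [v_6], [v_7]
  1-simplices (24): (24 of them)
  2-simplices (16): (16 of them)

Hence C_0 ≅ Z^8, C_1 ≅ Z^24, C_2 ≅ Z^16.

The boundary map ∂_1: C_1 → C_0 is given by ∂[p,q] = [q] − [p]. For instance
  ∂[v_3,v_7] = [v_7] − [v_3].
The resulting 8×24 matrix has rank 7, and its Smith normal form has invariant factors (1,1,1,1,1,1,1).

Boundary ∂_2: C_2 → C_1 sends each 2-simplex [p,q,r] to [q,r] − [p,r] + [p,q]. For instance
  ∂[v_3,v_5,v_7] = [v_5,v_7] − [v_3,v_7] + [v_3,v_5],
  ∂[v_1,v_6,v_7] = [v_6,v_7] − [v_1,v_7] + [v_1,v_6].
The 24×16 boundary matrix has rank 15 and Smith normal form diag(1,1,1,1,1,1,1,1,1,1,1,1,1,1,1).

From H_k ≅ ker(∂_k) / im(∂_{k+1}) we obtain:

  H_0: rank C_0 − rank ∂_1 = 8 − 7 = 1, and the invariant factors of ∂_1 are all 1, so H_0 = Z.
  H_1: rank ker ∂_1 − rank ∂_2 = (24 − 7) − 15 = 2, and the invariant factors of ∂_2 are all 1, so H_1 = Z^2.
  H_2: rank ker ∂_2 − rank ∂_3 = (16 − 15) − 0 = 1, and there is no ∂_3, so H_2 = Z.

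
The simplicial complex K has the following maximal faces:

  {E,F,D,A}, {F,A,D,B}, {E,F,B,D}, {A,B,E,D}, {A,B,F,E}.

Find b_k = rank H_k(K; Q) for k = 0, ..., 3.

Order the vertices as A < B < D < E < F. Listing each simplex with vertices in this order, K has dimension 3 with simplices:

  0-simplices (5): A, B, D, E, F
  1-simplices (10): AB, AD, AE, AF, BD, BE, BF, DE, DF, EF
  2-simplices (10): ABD, ABE, ABF, ADE, ADF, AEF, BDE, BDF, BEF, DEF
  3-simplices (5): ABDE, ABDF, ABEF, ADEF, BDEF

Hence C_0 ≅ Z^5, C_1 ≅ Z^10, C_2 ≅ Z^10, C_3 ≅ Z^5.

The boundary map ∂_1: C_1 → C_0 is given by ∂[p,q] = [q] − [p]. For instance
  ∂AF = F − A.
The 5×10 boundary matrix has rank 4 and Smith normal form diag(1,1,1,1).

∂_2: C_2 → C_1 acts by ∂[p,q,r] = [q,r] − [p,r] + [p,q]. For instance
  ∂DEF = EF − DF + DE,
  ∂ADF = DF − AF + AD.
The 10×10 boundary matrix has rank 6 and Smith normal form diag(1,1,1,1,1,1).

Boundary ∂_3: C_3 → C_2 sends each 3-simplex σ to the alternating sum Σ_i (−1)^i (σ with its i-th vertex removed). For instance
  ∂ADEF = DEF − AEF + ADF − ADE,
  ∂ABEF = BEF − AEF + ABF − ABE.
The 10×5 boundary matrix has rank 4 and Smith normal form diag(1,1,1,1).

Reading off H_k = ker ∂_k / im ∂_{k+1}:

  H_0: rank C_0 − rank ∂_1 = 5 − 4 = 1, and the invariant factors of ∂_1 are all 1, so H_0 = Z.
  H_1: rank ker ∂_1 − rank ∂_2 = (10 − 4) − 6 = 0, and the invariant factors of ∂_2 are all 1, so H_1 = 0.
  H_2: rank ker ∂_2 − rank ∂_3 = (10 − 6) − 4 = 0, and the invariant factors of ∂_3 are all 1, so H_2 = 0.
  H_3: rank ker ∂_3 − rank ∂_4 = (5 − 4) − 0 = 1, and there is no ∂_4, so H_3 = Z.

As a check, the Euler characteristic is 5 − 10 + 10 − 5 = 0, which agrees with 1 − 0 + 0 − 1 = 0.

Hence the Betti numbers are b_0 = 1, b_1 = 0, b_2 = 0, b_3 = 1.

b_0 = 1, b_1 = 0, b_2 = 0, b_3 = 1.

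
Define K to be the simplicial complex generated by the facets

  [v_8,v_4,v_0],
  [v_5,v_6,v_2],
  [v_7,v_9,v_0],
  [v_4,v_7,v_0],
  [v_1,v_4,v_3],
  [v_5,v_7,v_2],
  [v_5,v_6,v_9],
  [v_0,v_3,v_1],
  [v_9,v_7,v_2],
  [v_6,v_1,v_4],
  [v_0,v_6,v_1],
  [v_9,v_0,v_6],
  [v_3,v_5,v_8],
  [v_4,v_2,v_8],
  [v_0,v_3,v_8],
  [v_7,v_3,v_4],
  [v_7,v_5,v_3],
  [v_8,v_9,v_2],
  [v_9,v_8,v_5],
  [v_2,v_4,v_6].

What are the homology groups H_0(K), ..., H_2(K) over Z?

H_0 = Z,  H_1 = Z ⊕ Z_2,  H_2 = 0.

K has 10 vertices, 30 edges, 20 triangles.
rank ∂_0 = 0, rank ∂_1 = 9 ⇒ b_0 = 10 − 0 − 9 = 1; all invariant factors of ∂_1 are 1 so no torsion. So H_0 ≅ Z.
rank ∂_1 = 9, rank ∂_2 = 20 ⇒ b_1 = 30 − 9 − 20 = 1; ∂_2 has invariant factor(s) [2] giving torsion. So H_1 ≅ Z ⊕ Z_2.
rank ∂_2 = 20, rank ∂_3 = 0 ⇒ b_2 = 20 − 20 − 0 = 0. So H_2 ≅ 0.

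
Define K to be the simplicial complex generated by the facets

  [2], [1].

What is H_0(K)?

Take the total order 1 < 2 on the vertex set. Then K (dimension 0) consists of the simplices:

  0-simplices (2): [1], [2]

giving chain groups C_0 ≅ Z^2.

Now H_k = ker ∂_k / im ∂_{k+1}, so:

  H_0: rank C_0 − rank ∂_1 = 2 − 0 = 2, and there is no ∂_1, so H_0 = Z^2.

H_0 = Z^2.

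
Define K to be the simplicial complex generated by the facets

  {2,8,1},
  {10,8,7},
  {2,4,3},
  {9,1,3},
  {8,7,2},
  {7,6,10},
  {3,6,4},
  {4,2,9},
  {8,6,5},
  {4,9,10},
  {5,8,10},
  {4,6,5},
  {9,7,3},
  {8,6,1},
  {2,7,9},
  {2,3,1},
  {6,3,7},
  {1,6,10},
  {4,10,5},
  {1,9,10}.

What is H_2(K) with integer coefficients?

We work with the vertex ordering 1 < 2 < 3 < 4 < 5 < 6 < 7 < 8 < 9 < 10. The simplices of K, each written with vertices in increasing order, are:

  0-simplices (10): [1], [2], [3], [4], [5], [6], [7], [8], [9], [10]
  1-simplices (30): (30 of them)
  2-simplices (20): (20 of them)

giving chain groups C_0 ≅ Z^10, C_1 ≅ Z^30, C_2 ≅ Z^20.

The boundary map ∂_1: C_1 → C_0 maps an edge to its endpoints' difference, ∂[p,q] = q − p.
The resulting 10×30 matrix has rank 9, and its Smith normal form has invariant factors (1,1,1,1,1,1,1,1,1).

The boundary map ∂_2: C_2 → C_1 maps a triangle to the signed sum of its edges. For instance
  ∂[3,4,6] = [4,6] − [3,6] + [3,4],
  ∂[3,7,9] = [7,9] − [3,9] + [3,7].
The resulting 30×20 matrix has rank 20, and its Smith normal form has invariant factors (1,1,1,1,1,1,1,1,1,1,1,1,1,1,1,1,1,1,1,2).

From H_k ≅ ker(∂_k) / im(∂_{k+1}) we obtain:

  H_2: rank ker ∂_2 − rank ∂_3 = (20 − 20) − 0 = 0, and there is no ∂_3, so H_2 = 0.

H_2 = 0.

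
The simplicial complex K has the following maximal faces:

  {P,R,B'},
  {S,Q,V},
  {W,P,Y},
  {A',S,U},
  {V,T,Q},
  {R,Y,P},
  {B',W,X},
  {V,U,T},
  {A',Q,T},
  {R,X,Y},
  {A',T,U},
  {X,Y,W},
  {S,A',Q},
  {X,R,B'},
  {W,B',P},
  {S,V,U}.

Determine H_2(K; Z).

H_2 = Z^2.

K has 12 vertices, 24 edges, 16 triangles.
rank ∂_2 = 14, rank ∂_3 = 0 ⇒ b_2 = 16 − 14 − 0 = 2. So H_2 = Z^2.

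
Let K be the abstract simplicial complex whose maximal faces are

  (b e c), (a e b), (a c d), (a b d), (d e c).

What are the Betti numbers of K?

We work with the vertex ordering a < b < c < d < e. The simplices of K, each written with vertices in increasing order, are:

  0-simplices (5): a, b, c, d, e
  1-simplices (10): ab, ac, ad, ae, bc, bd, be, cd, ce, de
  2-simplices (5): abd, abe, acd, bce, cde

Hence C_0 ≅ Z^5, C_1 ≅ Z^10, C_2 ≅ Z^5.

The boundary map ∂_1: C_1 → C_0 maps an edge to its endpoints' difference, ∂[p,q] = q − p. For instance
  ∂ad = d − a.
The resulting 5×10 matrix has rank 4, and its Smith normal form has invariant factors (1,1,1,1).

The boundary map ∂_2: C_2 → C_1 maps a triangle to the signed sum of its edges. For instance
  ∂abe = be − ae + ab,
  ∂abd = bd − ad + ab.
This gives a 10×5 integer matrix of rank 5; reducing to Smith normal form yields diagonal entries (1,1,1,1,1).

Computing H_k = (kernel of ∂_k) / (image of ∂_{k+1}):

  H_0: rank C_0 − rank ∂_1 = 5 − 4 = 1, and the invariant factors of ∂_1 are all 1, so H_0 ≅ Z.
  H_1: rank ker ∂_1 − rank ∂_2 = (10 − 4) − 5 = 1, and the invariant factors of ∂_2 are all 1, so H_1 ≅ Z.
  H_2: rank ker ∂_2 − rank ∂_3 = (5 − 5) − 0 = 0, and there is no ∂_3, so H_2 ≅ 0.

Hence the Betti numbers are b_0 = 1, b_1 = 1, b_2 = 0.

b_0 = 1, b_1 = 1, b_2 = 0.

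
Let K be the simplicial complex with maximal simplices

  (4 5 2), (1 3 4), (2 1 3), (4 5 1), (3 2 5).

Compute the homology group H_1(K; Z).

H_1 = Z.

K has 5 vertices, 10 edges, 5 triangles.
rank ∂_1 = 4, rank ∂_2 = 5 ⇒ b_1 = 10 − 4 − 5 = 1; all invariant factors of ∂_2 are 1 so no torsion. So H_1 = Z.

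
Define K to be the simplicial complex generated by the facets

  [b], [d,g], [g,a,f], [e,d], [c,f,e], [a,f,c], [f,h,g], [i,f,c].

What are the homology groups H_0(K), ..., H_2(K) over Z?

H_0 ≅ Z^2,  H_1 ≅ Z,  H_2 = 0.

Order the vertices as a < b < c < d < e < f < g < h < i. Listing each simplex with vertices in this order, K has dimension 2 with simplices:

  0-simplices (9): a, b, c, d, e, f, g, h, i
  1-simplices (13): ac, af, ag, ce, cf, ci, de, dg, ef, fg, fh, fi, gh
  2-simplices (5): acf, afg, cef, cfi, fgh

Hence C_0 ≅ Z^9, C_1 ≅ Z^13, C_2 ≅ Z^5.

The boundary map ∂_1: C_1 → C_0 sends each edge [p,q] (with p < q) to q − p. For instance
  ∂fi = i − f.
This gives a 9×13 integer matrix of rank 7; reducing to Smith normal form yields diagonal entries (1,1,1,1,1,1,1).

The boundary map ∂_2: C_2 → C_1 acts by ∂[p,q,r] = [q,r] − [p,r] + [p,q]. For instance
  ∂fgh = gh − fh + fg,
  ∂cfi = fi − ci + cf.
The resulting 13×5 matrix has rank 5, and its Smith normal form has invariant factors (1,1,1,1,1).

Now H_k = ker ∂_k / im ∂_{k+1}, so:

  H_0: rank C_0 − rank ∂_1 = 9 − 7 = 2, and the invariant factors of ∂_1 are all 1, so H_0 = Z^2.
  H_1: rank ker ∂_1 − rank ∂_2 = (13 − 7) − 5 = 1, and the invariant factors of ∂_2 are all 1, so H_1 = Z.
  H_2: rank ker ∂_2 − rank ∂_3 = (5 − 5) − 0 = 0, and there is no ∂_3, so H_2 = 0.

As a check, the Euler characteristic is 9 − 13 + 5 = 1, which agrees with 2 − 1 + 0 = 1.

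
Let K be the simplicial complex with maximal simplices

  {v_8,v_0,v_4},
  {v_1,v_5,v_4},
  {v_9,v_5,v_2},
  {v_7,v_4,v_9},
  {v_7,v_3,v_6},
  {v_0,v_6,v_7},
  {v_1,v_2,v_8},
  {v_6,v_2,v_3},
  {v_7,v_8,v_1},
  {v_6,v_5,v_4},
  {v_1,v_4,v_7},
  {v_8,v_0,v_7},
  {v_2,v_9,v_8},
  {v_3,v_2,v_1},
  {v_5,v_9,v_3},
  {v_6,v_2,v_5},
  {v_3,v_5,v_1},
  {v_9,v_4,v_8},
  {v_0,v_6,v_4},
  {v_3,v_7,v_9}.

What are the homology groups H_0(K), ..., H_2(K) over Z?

H_0 = Z,  H_1 = Z ⊕ Z_2,  H_2 = 0.

Fix the vertex order v_0 < v_1 < v_2 < v_3 < v_4 < v_5 < v_6 < v_7 < v_8 < v_9 and write every simplex with vertices in increasing order. Then dim K = 2 and the simplices of K are:

  0-simplices (10): [v_0], [v_1], [v_2], [v_3], [v_4], [v_5], [v_6], [v_7], [v_8], [v_9]
  1-simplices (30): (30 of them)
  2-simplices (20): (20 of them)

so the chain groups are C_0 ≅ Z^10, C_1 ≅ Z^30, C_2 ≅ Z^20.

Boundary ∂_1: C_1 → C_0 is given by ∂[p,q] = [q] − [p]. For instance
  ∂[v_2,v_5] = [v_5] − [v_2].
This gives a 10×30 integer matrix of rank 9; reducing to Smith normal form yields diagonal entries (1,1,1,1,1,1,1,1,1).

Boundary ∂_2: C_2 → C_1 sends each 2-simplex [p,q,r] to [q,r] − [p,r] + [p,q]. For instance
  ∂[v_1,v_3,v_5] = [v_3,v_5] − [v_1,v_5] + [v_1,v_3],
  ∂[v_1,v_7,v_8] = [v_7,v_8] − [v_1,v_8] + [v_1,v_7].
The resulting 30×20 matrix has rank 20, and its Smith normal form has invariant factors (1,1,1,1,1,1,1,1,1,1,1,1,1,1,1,1,1,1,1,2).

Reading off H_k = ker ∂_k / im ∂_{k+1}:

  H_0: rank C_0 − rank ∂_1 = 10 − 9 = 1, and the invariant factors of ∂_1 are all 1, so H_0 = Z.
  H_1: rank ker ∂_1 − rank ∂_2 = (30 − 9) − 20 = 1, and ∂_2 has invariant factor 2 > 1, so H_1 = Z ⊕ Z_2.
  H_2: rank ker ∂_2 − rank ∂_3 = (20 − 20) − 0 = 0, and there is no ∂_3, so H_2 = 0.

As a check, the Euler characteristic is 10 − 30 + 20 = 0, which agrees with 1 − 1 + 0 = 0.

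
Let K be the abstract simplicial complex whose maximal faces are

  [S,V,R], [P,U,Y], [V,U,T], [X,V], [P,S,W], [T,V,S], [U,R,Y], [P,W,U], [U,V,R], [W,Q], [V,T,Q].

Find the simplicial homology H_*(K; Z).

H_0 = Z,  H_1 = Z^2,  H_2 = 0.

K has 10 vertices, 20 edges, 9 triangles.
rank ∂_0 = 0, rank ∂_1 = 9 ⇒ b_0 = 10 − 0 − 9 = 1; all invariant factors of ∂_1 are 1 so no torsion. So H_0 = Z.
rank ∂_1 = 9, rank ∂_2 = 9 ⇒ b_1 = 20 − 9 − 9 = 2; all invariant factors of ∂_2 are 1 so no torsion. So H_1 = Z^2.
rank ∂_2 = 9, rank ∂_3 = 0 ⇒ b_2 = 9 − 9 − 0 = 0. So H_2 = 0.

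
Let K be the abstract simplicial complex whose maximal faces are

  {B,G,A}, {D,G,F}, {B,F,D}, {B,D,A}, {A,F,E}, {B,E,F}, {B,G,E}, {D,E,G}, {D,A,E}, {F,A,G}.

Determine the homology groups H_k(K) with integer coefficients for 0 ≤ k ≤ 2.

H_0 = Z,  H_1 = Z_2,  H_2 = 0.

Fix the vertex order A < B < D < E < F < G and write every simplex with vertices in increasing order. Then dim K = 2 and the simplices of K are:

  0-simplices (6): A, B, D, E, F, G
  1-simplices (15): AB, AD, AE, AF, AG, BD, BE, BF, BG, DE, DF, DG, EF, EG, FG
  2-simplices (10): ABD, ABG, ADE, AEF, AFG, BDF, BEF, BEG, DEG, DFG

so the chain groups are C_0 ≅ Z^6, C_1 ≅ Z^15, C_2 ≅ Z^10.

Boundary ∂_1: C_1 → C_0 is given by ∂[p,q] = [q] − [p].
The 6×15 boundary matrix has rank 5 and Smith normal form diag(1,1,1,1,1).

The boundary map ∂_2: C_2 → C_1 maps a triangle to the signed sum of its edges. For instance
  ∂BDF = DF − BF + BD,
  ∂BEF = EF − BF + BE.
This gives a 15×10 integer matrix of rank 10; reducing to Smith normal form yields diagonal entries (1,1,1,1,1,1,1,1,1,2).

Reading off H_k = ker ∂_k / im ∂_{k+1}:

  H_0: rank C_0 − rank ∂_1 = 6 − 5 = 1, and the invariant factors of ∂_1 are all 1, so H_0 = Z.
  H_1: rank ker ∂_1 − rank ∂_2 = (15 − 5) − 10 = 0, and ∂_2 has invariant factor 2 > 1, so H_1 = Z_2.
  H_2: rank ker ∂_2 − rank ∂_3 = (10 − 10) − 0 = 0, and there is no ∂_3, so H_2 = 0.

As a check, the Euler characteristic is 6 − 15 + 10 = 1, which agrees with 1 − 0 + 0 = 1.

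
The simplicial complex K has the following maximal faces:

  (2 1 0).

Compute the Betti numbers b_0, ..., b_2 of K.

b_0 = 1, b_1 = 0, b_2 = 0.

We work with the vertex ordering 0 < 1 < 2. The simplices of K, each written with vertices in increasing order, are:

  0-simplices (3): [0], [1], [2]
  1-simplices (3): [0,1], [0,2], [1,2]
  2-simplices (1): [0,1,2]

so the chain groups are C_0 ≅ Z^3, C_1 ≅ Z^3, C_2 ≅ Z^1.

The boundary map ∂_1: C_1 → C_0 maps an edge to its endpoints' difference, ∂[p,q] = q − p.
The resulting 3×3 matrix has rank 2, and its Smith normal form has invariant factors (1,1).

The boundary map ∂_2: C_2 → C_1 sends each 2-simplex [p,q,r] to [q,r] − [p,r] + [p,q]. For instance
  ∂[0,1,2] = [1,2] − [0,2] + [0,1].
This gives a 3×1 integer matrix of rank 1; reducing to Smith normal form yields diagonal entries (1).

Computing H_k = (kernel of ∂_k) / (image of ∂_{k+1}):

  H_0: rank C_0 − rank ∂_1 = 3 − 2 = 1, and the invariant factors of ∂_1 are all 1, so H_0 = Z.
  H_1: rank ker ∂_1 − rank ∂_2 = (3 − 2) − 1 = 0, and the invariant factors of ∂_2 are all 1, so H_1 = 0.
  H_2: rank ker ∂_2 − rank ∂_3 = (1 − 1) − 0 = 0, and there is no ∂_3, so H_2 = 0.

(K is a triangulation of the 2-simplex.)

Hence the Betti numbers are b_0 = 1, b_1 = 0, b_2 = 0.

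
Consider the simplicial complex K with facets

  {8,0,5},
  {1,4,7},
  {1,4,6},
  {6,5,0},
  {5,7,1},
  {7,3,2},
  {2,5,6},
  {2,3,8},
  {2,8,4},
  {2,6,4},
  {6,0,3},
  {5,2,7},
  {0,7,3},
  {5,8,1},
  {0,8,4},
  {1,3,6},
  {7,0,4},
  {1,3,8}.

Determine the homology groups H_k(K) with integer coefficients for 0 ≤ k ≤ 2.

H_0 ≅ Z,  H_1 ≅ Z^2,  H_2 ≅ Z.

Order the vertices as 0 < 1 < 2 < 3 < 4 < 5 < 6 < 7 < 8. Listing each simplex with vertices in this order, K has dimension 2 with simplices:

  0-simplices (9): [0], [1], [2], [3], [4], [5], [6], [7], [8]
  1-simplices (27): (27 of them)
  2-simplices (18): [0,3,6], [0,3,7], [0,4,7], [0,4,8], [0,5,6], [0,5,8], [1,3,6], [1,3,8], [1,4,6], [1,4,7], [1,5,7], [1,5,8], [2,3,7], [2,3,8], [2,4,6], [2,4,8], [2,5,6], [2,5,7]

so the chain groups are C_0 ≅ Z^9, C_1 ≅ Z^27, C_2 ≅ Z^18.

∂_1: C_1 → C_0 sends each edge [p,q] (with p < q) to q − p. For instance
  ∂[2,8] = [8] − [2].
As a 9×27 matrix over Z this has rank 8, with invariant factors (1,1,1,1,1,1,1,1).

Boundary ∂_2: C_2 → C_1 acts by ∂[p,q,r] = [q,r] − [p,r] + [p,q]. For instance
  ∂[1,4,6] = [4,6] − [1,6] + [1,4],
  ∂[0,5,8] = [5,8] − [0,8] + [0,5].
The 27×18 boundary matrix has rank 17 and Smith normal form diag(1,1,1,1,1,1,1,1,1,1,1,1,1,1,1,1,1).

Reading off H_k = ker ∂_k / im ∂_{k+1}:

  H_0: rank C_0 − rank ∂_1 = 9 − 8 = 1, and the invariant factors of ∂_1 are all 1, so H_0 = Z.
  H_1: rank ker ∂_1 − rank ∂_2 = (27 − 8) − 17 = 2, and the invariant factors of ∂_2 are all 1, so H_1 = Z^2.
  H_2: rank ker ∂_2 − rank ∂_3 = (18 − 17) − 0 = 1, and there is no ∂_3, so H_2 = Z.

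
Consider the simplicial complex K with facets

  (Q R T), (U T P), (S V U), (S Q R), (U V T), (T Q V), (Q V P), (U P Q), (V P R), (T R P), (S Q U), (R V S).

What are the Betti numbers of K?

Take the total order P < Q < R < S < T < U < V on the vertex set. Then K (dimension 2) consists of the simplices:

  0-simplices (7): P, Q, R, S, T, U, V
  1-simplices (18): PQ, PR, PT, PU, PV, QR, QS, QT, QU, QV, RS, RT, RV, SU, SV, TU, TV, UV
  2-simplices (12): PQU, PQV, PRT, PRV, PTU, QRS, QRT, QSU, QTV, RSV, SUV, TUV

so the chain groups are C_0 ≅ Z^7, C_1 ≅ Z^18, C_2 ≅ Z^12.

∂_1: C_1 → C_0 is given by ∂[p,q] = [q] − [p].
The resulting 7×18 matrix has rank 6, and its Smith normal form has invariant factors (1,1,1,1,1,1).

The boundary map ∂_2: C_2 → C_1 maps a triangle to the signed sum of its edges. For instance
  ∂PQV = QV − PV + PQ,
  ∂QTV = TV − QV + QT.
As a 18×12 matrix over Z this has rank 12, with invariant factors (1,1,1,1,1,1,1,1,1,1,1,2).

Computing H_k = (kernel of ∂_k) / (image of ∂_{k+1}):

  H_0: rank C_0 − rank ∂_1 = 7 − 6 = 1, and the invariant factors of ∂_1 are all 1, so H_0 = Z.
  H_1: rank ker ∂_1 − rank ∂_2 = (18 − 6) − 12 = 0, and ∂_2 has invariant factor 2 > 1, so H_1 = Z/2.
  H_2: rank ker ∂_2 − rank ∂_3 = (12 − 12) − 0 = 0, and there is no ∂_3, so H_2 = 0.

Hence the Betti numbers are b_0 = 1, b_1 = 0, b_2 = 0.

b_0 = 1, b_1 = 0, b_2 = 0.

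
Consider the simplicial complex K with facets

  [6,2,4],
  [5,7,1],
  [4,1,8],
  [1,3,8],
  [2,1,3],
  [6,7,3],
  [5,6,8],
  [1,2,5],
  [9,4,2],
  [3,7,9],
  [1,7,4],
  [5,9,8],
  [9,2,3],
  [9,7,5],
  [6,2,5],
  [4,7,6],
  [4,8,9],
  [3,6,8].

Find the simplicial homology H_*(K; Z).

K has 9 vertices, 27 edges, 18 triangles.
rank ∂_0 = 0, rank ∂_1 = 8 ⇒ b_0 = 9 − 0 − 8 = 1; all invariant factors of ∂_1 are 1 so no torsion. So H_0 ≅ Z.
rank ∂_1 = 8, rank ∂_2 = 17 ⇒ b_1 = 27 − 8 − 17 = 2; all invariant factors of ∂_2 are 1 so no torsion. So H_1 ≅ Z^2.
rank ∂_2 = 17, rank ∂_3 = 0 ⇒ b_2 = 18 − 17 − 0 = 1. So H_2 ≅ Z.

H_0 = Z,  H_1 = Z^2,  H_2 = Z.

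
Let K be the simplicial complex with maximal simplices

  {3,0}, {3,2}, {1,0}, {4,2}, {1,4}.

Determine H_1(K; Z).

H_1 ≅ Z.

Order the vertices as 0 < 1 < 2 < 3 < 4. Listing each simplex with vertices in this order, K has dimension 1 with simplices:

  0-simplices (5): [0], [1], [2], [3], [4]
  1-simplices (5): [0,1], [0,3], [1,4], [2,3], [2,4]

giving chain groups C_0 ≅ Z^5, C_1 ≅ Z^5.

Boundary ∂_1: C_1 → C_0 maps an edge to its endpoints' difference, ∂[p,q] = q − p. For instance
  ∂[0,1] = [1] − [0].
As a 5×5 matrix over Z this has rank 4, with invariant factors (1,1,1,1).

From H_k ≅ ker(∂_k) / im(∂_{k+1}) we obtain:

  H_1: rank ker ∂_1 − rank ∂_2 = (5 − 4) − 0 = 1, and there is no ∂_2, so H_1 = Z.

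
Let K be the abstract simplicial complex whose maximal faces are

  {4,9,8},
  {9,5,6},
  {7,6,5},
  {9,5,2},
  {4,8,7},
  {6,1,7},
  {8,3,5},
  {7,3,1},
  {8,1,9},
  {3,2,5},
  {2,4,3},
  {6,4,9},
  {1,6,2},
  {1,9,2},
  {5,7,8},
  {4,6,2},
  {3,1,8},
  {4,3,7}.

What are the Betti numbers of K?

b_0 = 1, b_1 = 1, b_2 = 0.

Order the vertices as 1 < 2 < 3 < 4 < 5 < 6 < 7 < 8 < 9. Listing each simplex with vertices in this order, K has dimension 2 with simplices:

  0-simplices (9): [1], [2], [3], [4], [5], [6], [7], [8], [9]
  1-simplices (27): (27 of them)
  2-simplices (18): [1,2,6], [1,2,9], [1,3,7], [1,3,8], [1,6,7], [1,8,9], [2,3,4], [2,3,5], [2,4,6], [2,5,9], [3,4,7], [3,5,8], [4,6,9], [4,7,8], [4,8,9], [5,6,7], [5,6,9], [5,7,8]

giving chain groups C_0 ≅ Z^9, C_1 ≅ Z^27, C_2 ≅ Z^18.

Boundary ∂_1: C_1 → C_0 is given by ∂[p,q] = [q] − [p]. For instance
  ∂[1,2] = [2] − [1].
This gives a 9×27 integer matrix of rank 8; reducing to Smith normal form yields diagonal entries (1,1,1,1,1,1,1,1).

The boundary map ∂_2: C_2 → C_1 acts by ∂[p,q,r] = [q,r] − [p,r] + [p,q]. For instance
  ∂[1,2,6] = [2,6] − [1,6] + [1,2],
  ∂[3,5,8] = [5,8] − [3,8] + [3,5].
The 27×18 boundary matrix has rank 18 and Smith normal form diag(1,1,1,1,1,1,1,1,1,1,1,1,1,1,1,1,1,2).

Reading off H_k = ker ∂_k / im ∂_{k+1}:

  H_0: rank C_0 − rank ∂_1 = 9 − 8 = 1, and the invariant factors of ∂_1 are all 1, so H_0 ≅ Z.
  H_1: rank ker ∂_1 − rank ∂_2 = (27 − 8) − 18 = 1, and ∂_2 has invariant factor 2 > 1, so H_1 ≅ Z ⊕ Z/2.
  H_2: rank ker ∂_2 − rank ∂_3 = (18 − 18) − 0 = 0, and there is no ∂_3, so H_2 ≅ 0.

Hence the Betti numbers are b_0 = 1, b_1 = 1, b_2 = 0.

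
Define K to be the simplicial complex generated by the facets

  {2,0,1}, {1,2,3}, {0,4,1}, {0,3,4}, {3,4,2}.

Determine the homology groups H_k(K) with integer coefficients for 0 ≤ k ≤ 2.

H_0 = Z,  H_1 = Z,  H_2 = 0.

We work with the vertex ordering 0 < 1 < 2 < 3 < 4. The simplices of K, each written with vertices in increasing order, are:

  0-simplices (5): [0], [1], [2], [3], [4]
  1-simplices (10): [0,1], [0,2], [0,3], [0,4], [1,2], [1,3], [1,4], [2,3], [2,4], [3,4]
  2-simplices (5): [0,1,2], [0,1,4], [0,3,4], [1,2,3], [2,3,4]

giving chain groups C_0 ≅ Z^5, C_1 ≅ Z^10, C_2 ≅ Z^5.

The boundary map ∂_1: C_1 → C_0 sends each edge [p,q] (with p < q) to q − p.
This gives a 5×10 integer matrix of rank 4; reducing to Smith normal form yields diagonal entries (1,1,1,1).

Boundary ∂_2: C_2 → C_1 acts by ∂[p,q,r] = [q,r] − [p,r] + [p,q]. For instance
  ∂[2,3,4] = [3,4] − [2,4] + [2,3],
  ∂[0,3,4] = [3,4] − [0,4] + [0,3].
The resulting 10×5 matrix has rank 5, and its Smith normal form has invariant factors (1,1,1,1,1).

Reading off H_k = ker ∂_k / im ∂_{k+1}:

  H_0: rank C_0 − rank ∂_1 = 5 − 4 = 1, and the invariant factors of ∂_1 are all 1, so H_0 = Z.
  H_1: rank ker ∂_1 − rank ∂_2 = (10 − 4) − 5 = 1, and the invariant factors of ∂_2 are all 1, so H_1 = Z.
  H_2: rank ker ∂_2 − rank ∂_3 = (5 − 5) − 0 = 0, and there is no ∂_3, so H_2 = 0.

(K is a triangulation of the Möbius band.)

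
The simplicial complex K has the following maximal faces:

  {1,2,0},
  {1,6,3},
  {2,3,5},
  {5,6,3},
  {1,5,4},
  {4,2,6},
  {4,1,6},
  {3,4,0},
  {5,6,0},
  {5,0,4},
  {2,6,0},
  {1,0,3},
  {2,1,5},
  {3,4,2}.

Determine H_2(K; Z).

Take the total order 0 < 1 < 2 < 3 < 4 < 5 < 6 on the vertex set. Then K (dimension 2) consists of the simplices:

  0-simplices (7): [0], [1], [2], [3], [4], [5], [6]
  1-simplices (21): [0,1], [0,2], [0,3], [0,4], [0,5], [0,6], [1,2], [1,3], [1,4], [1,5], [1,6], [2,3], [2,4], [2,5], [2,6], [3,4], [3,5], [3,6], [4,5], [4,6], [5,6]
  2-simplices (14): [0,1,2], [0,1,3], [0,2,6], [0,3,4], [0,4,5], [0,5,6], [1,2,5], [1,3,6], [1,4,5], [1,4,6], [2,3,4], [2,3,5], [2,4,6], [3,5,6]

so the chain groups are C_0 ≅ Z^7, C_1 ≅ Z^21, C_2 ≅ Z^14.

Boundary ∂_1: C_1 → C_0 maps an edge to its endpoints' difference, ∂[p,q] = q − p. For instance
  ∂[4,5] = [5] − [4].
The 7×21 boundary matrix has rank 6 and Smith normal form diag(1,1,1,1,1,1).

∂_2: C_2 → C_1 maps a triangle to the signed sum of its edges. For instance
  ∂[2,4,6] = [4,6] − [2,6] + [2,4],
  ∂[2,3,5] = [3,5] − [2,5] + [2,3].
As a 21×14 matrix over Z this has rank 13, with invariant factors (1,1,1,1,1,1,1,1,1,1,1,1,1).

From H_k ≅ ker(∂_k) / im(∂_{k+1}) we obtain:

  H_2: rank ker ∂_2 − rank ∂_3 = (14 − 13) − 0 = 1, and there is no ∂_3, so H_2 ≅ Z.

H_2 = Z.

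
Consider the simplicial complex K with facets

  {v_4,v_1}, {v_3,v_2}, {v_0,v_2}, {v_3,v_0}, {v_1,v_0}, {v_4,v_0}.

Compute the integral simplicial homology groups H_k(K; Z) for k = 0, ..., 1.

H_0 = Z,  H_1 = Z^2.

Fix the vertex order v_0 < v_1 < v_2 < v_3 < v_4 and write every simplex with vertices in increasing order. Then dim K = 1 and the simplices of K are:

  0-simplices (5): [v_0], [v_1], [v_2], [v_3], [v_4]
  1-simplices (6): [v_0,v_1], [v_0,v_2], [v_0,v_3], [v_0,v_4], [v_1,v_4], [v_2,v_3]

so the chain groups are C_0 ≅ Z^5, C_1 ≅ Z^6.

Boundary ∂_1: C_1 → C_0 is given by ∂[p,q] = [q] − [p].
The resulting 5×6 matrix has rank 4, and its Smith normal form has invariant factors (1,1,1,1).

From H_k ≅ ker(∂_k) / im(∂_{k+1}) we obtain:

  H_0: rank C_0 − rank ∂_1 = 5 − 4 = 1, and the invariant factors of ∂_1 are all 1, so H_0 ≅ Z.
  H_1: rank ker ∂_1 − rank ∂_2 = (6 − 4) − 0 = 2, and there is no ∂_2, so H_1 ≅ Z^2.

(K is a triangulation of a wedge of 2 circles.)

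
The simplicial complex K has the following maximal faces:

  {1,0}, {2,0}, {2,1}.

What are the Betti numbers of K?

b_0 = 1, b_1 = 1.

We work with the vertex ordering 0 < 1 < 2. The simplices of K, each written with vertices in increasing order, are:

  0-simplices (3): [0], [1], [2]
  1-simplices (3): [0,1], [0,2], [1,2]

giving chain groups C_0 ≅ Z^3, C_1 ≅ Z^3.

∂_1: C_1 → C_0 is given by ∂[p,q] = [q] − [p]. For instance
  ∂[0,1] = [1] − [0].
The 3×3 boundary matrix has rank 2 and Smith normal form diag(1,1).

From H_k ≅ ker(∂_k) / im(∂_{k+1}) we obtain:

  H_0: rank C_0 − rank ∂_1 = 3 − 2 = 1, and the invariant factors of ∂_1 are all 1, so H_0 = Z.
  H_1: rank ker ∂_1 − rank ∂_2 = (3 − 2) − 0 = 1, and there is no ∂_2, so H_1 = Z.

Hence the Betti numbers are b_0 = 1, b_1 = 1.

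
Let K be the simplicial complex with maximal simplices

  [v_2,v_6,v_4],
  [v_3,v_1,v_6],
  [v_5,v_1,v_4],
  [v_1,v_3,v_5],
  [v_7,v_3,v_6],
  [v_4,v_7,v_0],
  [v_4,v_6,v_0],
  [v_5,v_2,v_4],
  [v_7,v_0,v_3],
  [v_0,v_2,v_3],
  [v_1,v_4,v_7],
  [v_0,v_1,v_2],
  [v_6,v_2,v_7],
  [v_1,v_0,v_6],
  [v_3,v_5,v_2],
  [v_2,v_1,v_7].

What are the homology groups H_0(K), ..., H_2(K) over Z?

Fix the vertex order v_0 < v_1 < v_2 < v_3 < v_4 < v_5 < v_6 < v_7 and write every simplex with vertices in increasing order. Then dim K = 2 and the simplices of K are:

  0-simplices (8): [v_0], [v_1], [v_2], [v_3], [v_4], [v_5], [v_6], [v_7]
  1-simplices (24): (24 of them)
  2-simplices (16): (16 of them)

giving chain groups C_0 ≅ Z^8, C_1 ≅ Z^24, C_2 ≅ Z^16.

The boundary map ∂_1: C_1 → C_0 maps an edge to its endpoints' difference, ∂[p,q] = q − p. For instance
  ∂[v_1,v_4] = [v_4] − [v_1].
The 8×24 boundary matrix has rank 7 and Smith normal form diag(1,1,1,1,1,1,1).

The boundary map ∂_2: C_2 → C_1 sends each 2-simplex [p,q,r] to [q,r] − [p,r] + [p,q]. For instance
  ∂[v_1,v_3,v_5] = [v_3,v_5] − [v_1,v_5] + [v_1,v_3],
  ∂[v_0,v_4,v_6] = [v_4,v_6] − [v_0,v_6] + [v_0,v_4].
The 24×16 boundary matrix has rank 15 and Smith normal form diag(1,1,1,1,1,1,1,1,1,1,1,1,1,1,1).

Computing H_k = (kernel of ∂_k) / (image of ∂_{k+1}):

  H_0: rank C_0 − rank ∂_1 = 8 − 7 = 1, and the invariant factors of ∂_1 are all 1, so H_0 ≅ Z.
  H_1: rank ker ∂_1 − rank ∂_2 = (24 − 7) − 15 = 2, and the invariant factors of ∂_2 are all 1, so H_1 ≅ Z^2.
  H_2: rank ker ∂_2 − rank ∂_3 = (16 − 15) − 0 = 1, and there is no ∂_3, so H_2 ≅ Z.

As a check, the Euler characteristic is 8 − 24 + 16 = 0, which agrees with 1 − 2 + 1 = 0.
(K is a triangulation of the torus T^2.)

H_0 = Z,  H_1 = Z^2,  H_2 = Z.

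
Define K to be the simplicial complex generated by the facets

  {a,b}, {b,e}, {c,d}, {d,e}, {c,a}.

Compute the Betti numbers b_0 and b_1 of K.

b_0 = 1, b_1 = 1.

We work with the vertex ordering a < b < c < d < e. The simplices of K, each written with vertices in increasing order, are:

  0-simplices (5): a, b, c, d, e
  1-simplices (5): ab, ac, be, cd, de

giving chain groups C_0 ≅ Z^5, C_1 ≅ Z^5.

The boundary map ∂_1: C_1 → C_0 maps an edge to its endpoints' difference, ∂[p,q] = q − p. For instance
  ∂be = e − b.
This gives a 5×5 integer matrix of rank 4; reducing to Smith normal form yields diagonal entries (1,1,1,1).

Computing H_k = (kernel of ∂_k) / (image of ∂_{k+1}):

  H_0: rank C_0 − rank ∂_1 = 5 − 4 = 1, and the invariant factors of ∂_1 are all 1, so H_0 ≅ Z.
  H_1: rank ker ∂_1 − rank ∂_2 = (5 − 4) − 0 = 1, and there is no ∂_2, so H_1 ≅ Z.

As a check, the Euler characteristic is 5 − 5 = 0, which agrees with 1 − 1 = 0.

Hence the Betti numbers are b_0 = 1, b_1 = 1.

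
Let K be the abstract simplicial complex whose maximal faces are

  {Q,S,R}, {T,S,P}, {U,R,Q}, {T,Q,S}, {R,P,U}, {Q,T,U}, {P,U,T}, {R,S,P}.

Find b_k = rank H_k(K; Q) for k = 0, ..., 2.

Fix the vertex order P < Q < R < S < T < U and write every simplex with vertices in increasing order. Then dim K = 2 and the simplices of K are:

  0-simplices (6): P, Q, R, S, T, U
  1-simplices (12): PR, PS, PT, PU, QR, QS, QT, QU, RS, RU, ST, TU
  2-simplices (8): PRS, PRU, PST, PTU, QRS, QRU, QST, QTU

giving chain groups C_0 ≅ Z^6, C_1 ≅ Z^12, C_2 ≅ Z^8.

∂_1: C_1 → C_0 maps an edge to its endpoints' difference, ∂[p,q] = q − p. For instance
  ∂QS = S − Q.
The resulting 6×12 matrix has rank 5, and its Smith normal form has invariant factors (1,1,1,1,1).

∂_2: C_2 → C_1 maps a triangle to the signed sum of its edges. For instance
  ∂QRU = RU − QU + QR,
  ∂QST = ST − QT + QS.
This gives a 12×8 integer matrix of rank 7; reducing to Smith normal form yields diagonal entries (1,1,1,1,1,1,1).

Reading off H_k = ker ∂_k / im ∂_{k+1}:

  H_0: rank C_0 − rank ∂_1 = 6 − 5 = 1, and the invariant factors of ∂_1 are all 1, so H_0 = Z.
  H_1: rank ker ∂_1 − rank ∂_2 = (12 − 5) − 7 = 0, and the invariant factors of ∂_2 are all 1, so H_1 = 0.
  H_2: rank ker ∂_2 − rank ∂_3 = (8 − 7) − 0 = 1, and there is no ∂_3, so H_2 = Z.

Hence the Betti numbers are b_0 = 1, b_1 = 0, b_2 = 1.

b_0 = 1, b_1 = 0, b_2 = 1.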